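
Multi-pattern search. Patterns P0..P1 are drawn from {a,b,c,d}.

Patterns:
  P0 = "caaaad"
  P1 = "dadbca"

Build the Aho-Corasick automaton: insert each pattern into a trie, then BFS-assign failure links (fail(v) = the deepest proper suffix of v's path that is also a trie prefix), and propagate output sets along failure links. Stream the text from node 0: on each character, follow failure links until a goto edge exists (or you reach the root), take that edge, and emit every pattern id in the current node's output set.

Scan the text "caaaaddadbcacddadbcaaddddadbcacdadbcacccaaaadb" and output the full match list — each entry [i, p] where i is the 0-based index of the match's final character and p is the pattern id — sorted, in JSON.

Build automaton:
Trie nodes:
  n0 'ε': c→1 d→7
  n1 'c': a→2
  n2 'ca': a→3
  n3 'caa': a→4
  n4 'caaa': a→5
  n5 'caaaa': d→6
  n6 'caaaad': ·  ←P0
  n7 'd': a→8
  n8 'da': d→9
  n9 'dad': b→10
  n10 'dadb': c→11
  n11 'dadbc': a→12
  n12 'dadbca': ·  ←P1

BFS fail/out derivation:
  n1('c'): parent n0 fail=0; on 'c' 0 → fail=0;  out ∅∪∅=∅
  n7('d'): parent n0 fail=0; on 'd' 0 → fail=0;  out ∅∪∅=∅
  n2('ca'): parent n1 fail=0; on 'a' 0 → fail=0;  out ∅∪∅=∅
  n8('da'): parent n7 fail=0; on 'a' 0 → fail=0;  out ∅∪∅=∅
  n3('caa'): parent n2 fail=0; on 'a' 0 → fail=0;  out ∅∪∅=∅
  n9('dad'): parent n8 fail=0; on 'd' 0 → fail=7;  out ∅∪∅=∅
  n4('caaa'): parent n3 fail=0; on 'a' 0 → fail=0;  out ∅∪∅=∅
  n10('dadb'): parent n9 fail=7; on 'b' 7→0 → fail=0;  out ∅∪∅=∅
  n5('caaaa'): parent n4 fail=0; on 'a' 0 → fail=0;  out ∅∪∅=∅
  n11('dadbc'): parent n10 fail=0; on 'c' 0 → fail=1;  out ∅∪∅=∅
  n6('caaaad'): parent n5 fail=0; on 'd' 0 → fail=7;  out {0}∪∅={0}
  n12('dadbca'): parent n11 fail=1; on 'a' 1 → fail=2;  out {1}∪∅={1}

Scan:
pos 0 'c': at 1
pos 1 'a': at 2
pos 2 'a': at 3
pos 3 'a': at 4
pos 4 'a': at 5
pos 5 'd': at 6  → match P0@[0:5]
pos 6 'd': at 7 (fail-walked)
pos 7 'a': at 8
pos 8 'd': at 9
pos 9 'b': at 10
pos 10 'c': at 11
pos 11 'a': at 12  → match P1@[6:11]
pos 12 'c': at 1 (fail-walked)
pos 13 'd': at 7 (fail-walked)
pos 14 'd': at 7 (fail-walked)
pos 15 'a': at 8
pos 16 'd': at 9
pos 17 'b': at 10
pos 18 'c': at 11
pos 19 'a': at 12  → match P1@[14:19]
pos 20 'a': at 3 (fail-walked)
pos 21 'd': at 7 (fail-walked)
pos 22 'd': at 7 (fail-walked)
pos 23 'd': at 7 (fail-walked)
pos 24 'd': at 7 (fail-walked)
pos 25 'a': at 8
pos 26 'd': at 9
pos 27 'b': at 10
pos 28 'c': at 11
pos 29 'a': at 12  → match P1@[24:29]
pos 30 'c': at 1 (fail-walked)
pos 31 'd': at 7 (fail-walked)
pos 32 'a': at 8
pos 33 'd': at 9
pos 34 'b': at 10
pos 35 'c': at 11
pos 36 'a': at 12  → match P1@[31:36]
pos 37 'c': at 1 (fail-walked)
pos 38 'c': at 1 (fail-walked)
pos 39 'c': at 1 (fail-walked)
pos 40 'a': at 2
pos 41 'a': at 3
pos 42 'a': at 4
pos 43 'a': at 5
pos 44 'd': at 6  → match P0@[39:44]
pos 45 'b': at 0 (fail-walked)

Result: [[5,0],[11,1],[19,1],[29,1],[36,1],[44,0]]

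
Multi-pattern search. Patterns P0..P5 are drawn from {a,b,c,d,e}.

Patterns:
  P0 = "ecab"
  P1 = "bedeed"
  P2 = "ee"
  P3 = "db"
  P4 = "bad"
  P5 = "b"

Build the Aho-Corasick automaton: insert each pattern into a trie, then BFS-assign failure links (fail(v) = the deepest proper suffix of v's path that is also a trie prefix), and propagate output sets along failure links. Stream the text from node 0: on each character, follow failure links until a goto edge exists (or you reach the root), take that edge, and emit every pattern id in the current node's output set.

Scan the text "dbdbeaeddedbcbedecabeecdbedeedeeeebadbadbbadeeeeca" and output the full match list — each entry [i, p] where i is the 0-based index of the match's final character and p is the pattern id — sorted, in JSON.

Build:
Trie nodes:
  n0 'ε': b→5 d→12 e→1
  n1 'e': c→2 e→11
  n2 'ec': a→3
  n3 'eca': b→4
  n4 'ecab': ·  [P0 ends]
  n5 'b': a→14 e→6  [P5 ends]
  n6 'be': d→7
  n7 'bed': e→8
  n8 'bede': e→9
  n9 'bedee': d→10
  n10 'bedeed': ·  [P1 ends]
  n11 'ee': ·  [P2 ends]
  n12 'd': b→13
  n13 'db': ·  [P3 ends]
  n14 'ba': d→15
  n15 'bad': ·  [P4 ends]

Failure links (BFS by depth):
  n1('e'): parent n0 fail=0; on 'e' 0 → fail=0;  out ∅∪∅=∅
  n5('b'): parent n0 fail=0; on 'b' 0 → fail=0;  out {5}∪∅={5}
  n12('d'): parent n0 fail=0; on 'd' 0 → fail=0;  out ∅∪∅=∅
  n2('ec'): parent n1 fail=0; on 'c' 0 → fail=0;  out ∅∪∅=∅
  n6('be'): parent n5 fail=0; on 'e' 0 → fail=1;  out ∅∪∅=∅
  n11('ee'): parent n1 fail=0; on 'e' 0 → fail=1;  out {2}∪∅={2}
  n13('db'): parent n12 fail=0; on 'b' 0 → fail=5;  out {3}∪{5}={3,5}
  n14('ba'): parent n5 fail=0; on 'a' 0 → fail=0;  out ∅∪∅=∅
  n3('eca'): parent n2 fail=0; on 'a' 0 → fail=0;  out ∅∪∅=∅
  n7('bed'): parent n6 fail=1; on 'd' 1→0 → fail=12;  out ∅∪∅=∅
  n15('bad'): parent n14 fail=0; on 'd' 0 → fail=12;  out {4}∪∅={4}
  n4('ecab'): parent n3 fail=0; on 'b' 0 → fail=5;  out {0}∪{5}={0,5}
  n8('bede'): parent n7 fail=12; on 'e' 12→0 → fail=1;  out ∅∪∅=∅
  n9('bedee'): parent n8 fail=1; on 'e' 1 → fail=11;  out ∅∪{2}={2}
  n10('bedeed'): parent n9 fail=11; on 'd' 11→1→0 → fail=12;  out {1}∪∅={1}

Scan:
[0] read 'd'  n0⇒n12
[1] read 'b'  n12⇒n13  emit P3@[0:1],P5@[1:1]
[2] read 'd'  n13⇒n12 ·f
[3] read 'b'  n12⇒n13  emit P3@[2:3],P5@[3:3]
[4] read 'e'  n13⇒n6 ·f
[5] read 'a'  n6⇒n0 ·f
[6] read 'e'  n0⇒n1
[7] read 'd'  n1⇒n12 ·f
[8] read 'd'  n12⇒n12 ·f
[9] read 'e'  n12⇒n1 ·f
[10] read 'd'  n1⇒n12 ·f
[11] read 'b'  n12⇒n13  emit P3@[10:11],P5@[11:11]
[12] read 'c'  n13⇒n0 ·f
[13] read 'b'  n0⇒n5  emit P5@[13:13]
[14] read 'e'  n5⇒n6
[15] read 'd'  n6⇒n7
[16] read 'e'  n7⇒n8
[17] read 'c'  n8⇒n2 ·f
[18] read 'a'  n2⇒n3
[19] read 'b'  n3⇒n4  emit P0@[16:19],P5@[19:19]
[20] read 'e'  n4⇒n6 ·f
[21] read 'e'  n6⇒n11 ·f  emit P2@[20:21]
[22] read 'c'  n11⇒n2 ·f
[23] read 'd'  n2⇒n12 ·f
[24] read 'b'  n12⇒n13  emit P3@[23:24],P5@[24:24]
[25] read 'e'  n13⇒n6 ·f
[26] read 'd'  n6⇒n7
[27] read 'e'  n7⇒n8
[28] read 'e'  n8⇒n9  emit P2@[27:28]
[29] read 'd'  n9⇒n10  emit P1@[24:29]
[30] read 'e'  n10⇒n1 ·f
[31] read 'e'  n1⇒n11  emit P2@[30:31]
[32] read 'e'  n11⇒n11 ·f  emit P2@[31:32]
[33] read 'e'  n11⇒n11 ·f  emit P2@[32:33]
[34] read 'b'  n11⇒n5 ·f  emit P5@[34:34]
[35] read 'a'  n5⇒n14
[36] read 'd'  n14⇒n15  emit P4@[34:36]
[37] read 'b'  n15⇒n13 ·f  emit P3@[36:37],P5@[37:37]
[38] read 'a'  n13⇒n14 ·f
[39] read 'd'  n14⇒n15  emit P4@[37:39]
[40] read 'b'  n15⇒n13 ·f  emit P3@[39:40],P5@[40:40]
[41] read 'b'  n13⇒n5 ·f  emit P5@[41:41]
[42] read 'a'  n5⇒n14
[43] read 'd'  n14⇒n15  emit P4@[41:43]
[44] read 'e'  n15⇒n1 ·f
[45] read 'e'  n1⇒n11  emit P2@[44:45]
[46] read 'e'  n11⇒n11 ·f  emit P2@[45:46]
[47] read 'e'  n11⇒n11 ·f  emit P2@[46:47]
[48] read 'c'  n11⇒n2 ·f
[49] read 'a'  n2⇒n3

All matches (sorted): [[1,3],[1,5],[3,3],[3,5],[11,3],[11,5],[13,5],[19,0],[19,5],[21,2],[24,3],[24,5],[28,2],[29,1],[31,2],[32,2],[33,2],[34,5],[36,4],[37,3],[37,5],[39,4],[40,3],[40,5],[41,5],[43,4],[45,2],[46,2],[47,2]]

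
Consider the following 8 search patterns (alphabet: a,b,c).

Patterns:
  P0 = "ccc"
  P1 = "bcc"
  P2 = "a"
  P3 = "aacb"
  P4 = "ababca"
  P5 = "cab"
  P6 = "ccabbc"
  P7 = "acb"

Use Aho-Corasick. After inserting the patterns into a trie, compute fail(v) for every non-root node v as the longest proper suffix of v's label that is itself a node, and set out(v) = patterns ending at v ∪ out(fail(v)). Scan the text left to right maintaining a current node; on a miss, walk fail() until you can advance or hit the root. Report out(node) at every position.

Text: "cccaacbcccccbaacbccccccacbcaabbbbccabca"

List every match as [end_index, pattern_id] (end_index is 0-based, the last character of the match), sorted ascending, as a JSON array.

Construct AC machine:
Trie (insert patterns):
  n0 'ε': a→7 b→4 c→1
  n1 'c': a→16 c→2
  n2 'cc': a→18 c→3
  n3 'ccc': ·  ←P0
  n4 'b': c→5
  n5 'bc': c→6
  n6 'bcc': ·  ←P1
  n7 'a': a→8 b→11 c→22  ←P2
  n8 'aa': c→9
  n9 'aac': b→10
  n10 'aacb': ·  ←P3
  n11 'ab': a→12
  n12 'aba': b→13
  n13 'abab': c→14
  n14 'ababc': a→15
  n15 'ababca': ·  ←P4
  n16 'ca': b→17
  n17 'cab': ·  ←P5
  n18 'cca': b→19
  n19 'ccab': b→20
  n20 'ccabb': c→21
  n21 'ccabbc': ·  ←P6
  n22 'ac': b→23
  n23 'acb': ·  ←P7

BFS fail/out derivation:
  n1('c'): parent n0 fail=0; on 'c' 0 → fail=0;  out ∅∪∅=∅
  n4('b'): parent n0 fail=0; on 'b' 0 → fail=0;  out ∅∪∅=∅
  n7('a'): parent n0 fail=0; on 'a' 0 → fail=0;  out {2}∪∅={2}
  n2('cc'): parent n1 fail=0; on 'c' 0 → fail=1;  out ∅∪∅=∅
  n5('bc'): parent n4 fail=0; on 'c' 0 → fail=1;  out ∅∪∅=∅
  n8('aa'): parent n7 fail=0; on 'a' 0 → fail=7;  out ∅∪{2}={2}
  n11('ab'): parent n7 fail=0; on 'b' 0 → fail=4;  out ∅∪∅=∅
  n16('ca'): parent n1 fail=0; on 'a' 0 → fail=7;  out ∅∪{2}={2}
  n22('ac'): parent n7 fail=0; on 'c' 0 → fail=1;  out ∅∪∅=∅
  n3('ccc'): parent n2 fail=1; on 'c' 1 → fail=2;  out {0}∪∅={0}
  n6('bcc'): parent n5 fail=1; on 'c' 1 → fail=2;  out {1}∪∅={1}
  n9('aac'): parent n8 fail=7; on 'c' 7 → fail=22;  out ∅∪∅=∅
  n12('aba'): parent n11 fail=4; on 'a' 4→0 → fail=7;  out ∅∪{2}={2}
  n17('cab'): parent n16 fail=7; on 'b' 7 → fail=11;  out {5}∪∅={5}
  n18('cca'): parent n2 fail=1; on 'a' 1 → fail=16;  out ∅∪{2}={2}
  n23('acb'): parent n22 fail=1; on 'b' 1→0 → fail=4;  out {7}∪∅={7}
  n10('aacb'): parent n9 fail=22; on 'b' 22 → fail=23;  out {3}∪{7}={3,7}
  n13('abab'): parent n12 fail=7; on 'b' 7 → fail=11;  out ∅∪∅=∅
  n19('ccab'): parent n18 fail=16; on 'b' 16 → fail=17;  out ∅∪{5}={5}
  n14('ababc'): parent n13 fail=11; on 'c' 11→4 → fail=5;  out ∅∪∅=∅
  n20('ccabb'): parent n19 fail=17; on 'b' 17→11→4→0 → fail=4;  out ∅∪∅=∅
  n15('ababca'): parent n14 fail=5; on 'a' 5→1 → fail=16;  out {4}∪{2}={2,4}
  n21('ccabbc'): parent n20 fail=4; on 'c' 4 → fail=5;  out {6}∪∅={6}

Scan:
i=0 'c': node 0→1
i=1 'c': node 1→2
i=2 'c': node 2→3  emit P0@[0:2]
i=3 'a': node 3→18 (fail-walked)  emit P2@[3:3]
i=4 'a': node 18→8 (fail-walked)  emit P2@[4:4]
i=5 'c': node 8→9
i=6 'b': node 9→10  emit P3@[3:6],P7@[4:6]
i=7 'c': node 10→5 (fail-walked)
i=8 'c': node 5→6  emit P1@[6:8]
i=9 'c': node 6→3 (fail-walked)  emit P0@[7:9]
i=10 'c': node 3→3 (fail-walked)  emit P0@[8:10]
i=11 'c': node 3→3 (fail-walked)  emit P0@[9:11]
i=12 'b': node 3→4 (fail-walked)
i=13 'a': node 4→7 (fail-walked)  emit P2@[13:13]
i=14 'a': node 7→8  emit P2@[14:14]
i=15 'c': node 8→9
i=16 'b': node 9→10  emit P3@[13:16],P7@[14:16]
i=17 'c': node 10→5 (fail-walked)
i=18 'c': node 5→6  emit P1@[16:18]
i=19 'c': node 6→3 (fail-walked)  emit P0@[17:19]
i=20 'c': node 3→3 (fail-walked)  emit P0@[18:20]
i=21 'c': node 3→3 (fail-walked)  emit P0@[19:21]
i=22 'c': node 3→3 (fail-walked)  emit P0@[20:22]
i=23 'a': node 3→18 (fail-walked)  emit P2@[23:23]
i=24 'c': node 18→22 (fail-walked)
i=25 'b': node 22→23  emit P7@[23:25]
i=26 'c': node 23→5 (fail-walked)
i=27 'a': node 5→16 (fail-walked)  emit P2@[27:27]
i=28 'a': node 16→8 (fail-walked)  emit P2@[28:28]
i=29 'b': node 8→11 (fail-walked)
i=30 'b': node 11→4 (fail-walked)
i=31 'b': node 4→4 (fail-walked)
i=32 'b': node 4→4 (fail-walked)
i=33 'c': node 4→5
i=34 'c': node 5→6  emit P1@[32:34]
i=35 'a': node 6→18 (fail-walked)  emit P2@[35:35]
i=36 'b': node 18→19  emit P5@[34:36]
i=37 'c': node 19→5 (fail-walked)
i=38 'a': node 5→16 (fail-walked)  emit P2@[38:38]

Matches: [[2,0],[3,2],[4,2],[6,3],[6,7],[8,1],[9,0],[10,0],[11,0],[13,2],[14,2],[16,3],[16,7],[18,1],[19,0],[20,0],[21,0],[22,0],[23,2],[25,7],[27,2],[28,2],[34,1],[35,2],[36,5],[38,2]]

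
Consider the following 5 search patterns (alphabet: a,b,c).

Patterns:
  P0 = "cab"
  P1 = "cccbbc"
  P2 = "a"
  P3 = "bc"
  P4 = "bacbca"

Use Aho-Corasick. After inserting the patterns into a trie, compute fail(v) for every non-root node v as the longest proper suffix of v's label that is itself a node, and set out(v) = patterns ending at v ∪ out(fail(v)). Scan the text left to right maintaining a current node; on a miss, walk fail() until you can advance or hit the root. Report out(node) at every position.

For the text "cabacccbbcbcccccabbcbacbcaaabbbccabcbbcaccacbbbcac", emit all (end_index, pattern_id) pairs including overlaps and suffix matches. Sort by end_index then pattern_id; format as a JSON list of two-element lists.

Build automaton:
Trie (insert patterns):
  n0 'ε': a→9 b→10 c→1
  n1 'c': a→2 c→4
  n2 'ca': b→3
  n3 'cab': ·  [P0 ends]
  n4 'cc': c→5
  n5 'ccc': b→6
  n6 'cccb': b→7
  n7 'cccbb': c→8
  n8 'cccbbc': ·  [P1 ends]
  n9 'a': ·  [P2 ends]
  n10 'b': a→12 c→11
  n11 'bc': ·  [P3 ends]
  n12 'ba': c→13
  n13 'bac': b→14
  n14 'bacb': c→15
  n15 'bacbc': a→16
  n16 'bacbca': ·  [P4 ends]

BFS fail/out derivation:
  n1('c'): parent n0 fail=0; on 'c' 0 → fail=0;  out ∅∪∅=∅
  n9('a'): parent n0 fail=0; on 'a' 0 → fail=0;  out {2}∪∅={2}
  n10('b'): parent n0 fail=0; on 'b' 0 → fail=0;  out ∅∪∅=∅
  n2('ca'): parent n1 fail=0; on 'a' 0 → fail=9;  out ∅∪{2}={2}
  n4('cc'): parent n1 fail=0; on 'c' 0 → fail=1;  out ∅∪∅=∅
  n11('bc'): parent n10 fail=0; on 'c' 0 → fail=1;  out {3}∪∅={3}
  n12('ba'): parent n10 fail=0; on 'a' 0 → fail=9;  out ∅∪{2}={2}
  n3('cab'): parent n2 fail=9; on 'b' 9→0 → fail=10;  out {0}∪∅={0}
  n5('ccc'): parent n4 fail=1; on 'c' 1 → fail=4;  out ∅∪∅=∅
  n13('bac'): parent n12 fail=9; on 'c' 9→0 → fail=1;  out ∅∪∅=∅
  n6('cccb'): parent n5 fail=4; on 'b' 4→1→0 → fail=10;  out ∅∪∅=∅
  n14('bacb'): parent n13 fail=1; on 'b' 1→0 → fail=10;  out ∅∪∅=∅
  n7('cccbb'): parent n6 fail=10; on 'b' 10→0 → fail=10;  out ∅∪∅=∅
  n15('bacbc'): parent n14 fail=10; on 'c' 10 → fail=11;  out ∅∪{3}={3}
  n8('cccbbc'): parent n7 fail=10; on 'c' 10 → fail=11;  out {1}∪{3}={1,3}
  n16('bacbca'): parent n15 fail=11; on 'a' 11→1 → fail=2;  out {4}∪{2}={2,4}

Run:
pos 0 'c': at 1
pos 1 'a': at 2  → match P2@[1:1]
pos 2 'b': at 3  → match P0@[0:2]
pos 3 'a': at 12 (fail-walked)  → match P2@[3:3]
pos 4 'c': at 13
pos 5 'c': at 4 (fail-walked)
pos 6 'c': at 5
pos 7 'b': at 6
pos 8 'b': at 7
pos 9 'c': at 8  → match P1@[4:9],P3@[8:9]
pos 10 'b': at 10 (fail-walked)
pos 11 'c': at 11  → match P3@[10:11]
pos 12 'c': at 4 (fail-walked)
pos 13 'c': at 5
pos 14 'c': at 5 (fail-walked)
pos 15 'c': at 5 (fail-walked)
pos 16 'a': at 2 (fail-walked)  → match P2@[16:16]
pos 17 'b': at 3  → match P0@[15:17]
pos 18 'b': at 10 (fail-walked)
pos 19 'c': at 11  → match P3@[18:19]
pos 20 'b': at 10 (fail-walked)
pos 21 'a': at 12  → match P2@[21:21]
pos 22 'c': at 13
pos 23 'b': at 14
pos 24 'c': at 15  → match P3@[23:24]
pos 25 'a': at 16  → match P2@[25:25],P4@[20:25]
pos 26 'a': at 9 (fail-walked)  → match P2@[26:26]
pos 27 'a': at 9 (fail-walked)  → match P2@[27:27]
pos 28 'b': at 10 (fail-walked)
pos 29 'b': at 10 (fail-walked)
pos 30 'b': at 10 (fail-walked)
pos 31 'c': at 11  → match P3@[30:31]
pos 32 'c': at 4 (fail-walked)
pos 33 'a': at 2 (fail-walked)  → match P2@[33:33]
pos 34 'b': at 3  → match P0@[32:34]
pos 35 'c': at 11 (fail-walked)  → match P3@[34:35]
pos 36 'b': at 10 (fail-walked)
pos 37 'b': at 10 (fail-walked)
pos 38 'c': at 11  → match P3@[37:38]
pos 39 'a': at 2 (fail-walked)  → match P2@[39:39]
pos 40 'c': at 1 (fail-walked)
pos 41 'c': at 4
pos 42 'a': at 2 (fail-walked)  → match P2@[42:42]
pos 43 'c': at 1 (fail-walked)
pos 44 'b': at 10 (fail-walked)
pos 45 'b': at 10 (fail-walked)
pos 46 'b': at 10 (fail-walked)
pos 47 'c': at 11  → match P3@[46:47]
pos 48 'a': at 2 (fail-walked)  → match P2@[48:48]
pos 49 'c': at 1 (fail-walked)

Matches: [[1,2],[2,0],[3,2],[9,1],[9,3],[11,3],[16,2],[17,0],[19,3],[21,2],[24,3],[25,2],[25,4],[26,2],[27,2],[31,3],[33,2],[34,0],[35,3],[38,3],[39,2],[42,2],[47,3],[48,2]]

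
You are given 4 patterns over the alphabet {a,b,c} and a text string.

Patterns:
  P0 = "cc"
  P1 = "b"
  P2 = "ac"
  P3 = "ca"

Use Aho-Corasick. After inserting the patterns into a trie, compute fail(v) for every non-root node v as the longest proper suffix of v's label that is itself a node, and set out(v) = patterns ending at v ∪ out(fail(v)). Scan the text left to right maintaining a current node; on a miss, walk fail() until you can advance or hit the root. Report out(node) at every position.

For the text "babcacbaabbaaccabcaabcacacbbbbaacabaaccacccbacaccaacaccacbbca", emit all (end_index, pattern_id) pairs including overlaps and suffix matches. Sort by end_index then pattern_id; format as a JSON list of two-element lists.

Build:
Trie (insert patterns):
  0='ε' goto a→4 b→3 c→1
  1='c' goto a→6 c→2
  2='cc' goto ·  ←P0
  3='b' goto ·  ←P1
  4='a' goto c→5
  5='ac' goto ·  ←P2
  6='ca' goto ·  ←P3

Failure links (BFS by depth):
  n1('c'): parent n0 fail=0; on 'c' 0 → fail=0;  out ∅∪∅=∅
  n3('b'): parent n0 fail=0; on 'b' 0 → fail=0;  out {1}∪∅={1}
  n4('a'): parent n0 fail=0; on 'a' 0 → fail=0;  out ∅∪∅=∅
  n2('cc'): parent n1 fail=0; on 'c' 0 → fail=1;  out {0}∪∅={0}
  n5('ac'): parent n4 fail=0; on 'c' 0 → fail=1;  out {2}∪∅={2}
  n6('ca'): parent n1 fail=0; on 'a' 0 → fail=4;  out {3}∪∅={3}

Run:
i=0 'b': node 0→3  → match P1@[0:0]
i=1 'a': node 3→4 (fail-walked)
i=2 'b': node 4→3 (fail-walked)  → match P1@[2:2]
i=3 'c': node 3→1 (fail-walked)
i=4 'a': node 1→6  → match P3@[3:4]
i=5 'c': node 6→5 (fail-walked)  → match P2@[4:5]
i=6 'b': node 5→3 (fail-walked)  → match P1@[6:6]
i=7 'a': node 3→4 (fail-walked)
i=8 'a': node 4→4 (fail-walked)
i=9 'b': node 4→3 (fail-walked)  → match P1@[9:9]
i=10 'b': node 3→3 (fail-walked)  → match P1@[10:10]
i=11 'a': node 3→4 (fail-walked)
i=12 'a': node 4→4 (fail-walked)
i=13 'c': node 4→5  → match P2@[12:13]
i=14 'c': node 5→2 (fail-walked)  → match P0@[13:14]
i=15 'a': node 2→6 (fail-walked)  → match P3@[14:15]
i=16 'b': node 6→3 (fail-walked)  → match P1@[16:16]
i=17 'c': node 3→1 (fail-walked)
i=18 'a': node 1→6  → match P3@[17:18]
i=19 'a': node 6→4 (fail-walked)
i=20 'b': node 4→3 (fail-walked)  → match P1@[20:20]
i=21 'c': node 3→1 (fail-walked)
i=22 'a': node 1→6  → match P3@[21:22]
i=23 'c': node 6→5 (fail-walked)  → match P2@[22:23]
i=24 'a': node 5→6 (fail-walked)  → match P3@[23:24]
i=25 'c': node 6→5 (fail-walked)  → match P2@[24:25]
i=26 'b': node 5→3 (fail-walked)  → match P1@[26:26]
i=27 'b': node 3→3 (fail-walked)  → match P1@[27:27]
i=28 'b': node 3→3 (fail-walked)  → match P1@[28:28]
i=29 'b': node 3→3 (fail-walked)  → match P1@[29:29]
i=30 'a': node 3→4 (fail-walked)
i=31 'a': node 4→4 (fail-walked)
i=32 'c': node 4→5  → match P2@[31:32]
i=33 'a': node 5→6 (fail-walked)  → match P3@[32:33]
i=34 'b': node 6→3 (fail-walked)  → match P1@[34:34]
i=35 'a': node 3→4 (fail-walked)
i=36 'a': node 4→4 (fail-walked)
i=37 'c': node 4→5  → match P2@[36:37]
i=38 'c': node 5→2 (fail-walked)  → match P0@[37:38]
i=39 'a': node 2→6 (fail-walked)  → match P3@[38:39]
i=40 'c': node 6→5 (fail-walked)  → match P2@[39:40]
i=41 'c': node 5→2 (fail-walked)  → match P0@[40:41]
i=42 'c': node 2→2 (fail-walked)  → match P0@[41:42]
i=43 'b': node 2→3 (fail-walked)  → match P1@[43:43]
i=44 'a': node 3→4 (fail-walked)
i=45 'c': node 4→5  → match P2@[44:45]
i=46 'a': node 5→6 (fail-walked)  → match P3@[45:46]
i=47 'c': node 6→5 (fail-walked)  → match P2@[46:47]
i=48 'c': node 5→2 (fail-walked)  → match P0@[47:48]
i=49 'a': node 2→6 (fail-walked)  → match P3@[48:49]
i=50 'a': node 6→4 (fail-walked)
i=51 'c': node 4→5  → match P2@[50:51]
i=52 'a': node 5→6 (fail-walked)  → match P3@[51:52]
i=53 'c': node 6→5 (fail-walked)  → match P2@[52:53]
i=54 'c': node 5→2 (fail-walked)  → match P0@[53:54]
i=55 'a': node 2→6 (fail-walked)  → match P3@[54:55]
i=56 'c': node 6→5 (fail-walked)  → match P2@[55:56]
i=57 'b': node 5→3 (fail-walked)  → match P1@[57:57]
i=58 'b': node 3→3 (fail-walked)  → match P1@[58:58]
i=59 'c': node 3→1 (fail-walked)
i=60 'a': node 1→6  → match P3@[59:60]

Matches: [[0,1],[2,1],[4,3],[5,2],[6,1],[9,1],[10,1],[13,2],[14,0],[15,3],[16,1],[18,3],[20,1],[22,3],[23,2],[24,3],[25,2],[26,1],[27,1],[28,1],[29,1],[32,2],[33,3],[34,1],[37,2],[38,0],[39,3],[40,2],[41,0],[42,0],[43,1],[45,2],[46,3],[47,2],[48,0],[49,3],[51,2],[52,3],[53,2],[54,0],[55,3],[56,2],[57,1],[58,1],[60,3]]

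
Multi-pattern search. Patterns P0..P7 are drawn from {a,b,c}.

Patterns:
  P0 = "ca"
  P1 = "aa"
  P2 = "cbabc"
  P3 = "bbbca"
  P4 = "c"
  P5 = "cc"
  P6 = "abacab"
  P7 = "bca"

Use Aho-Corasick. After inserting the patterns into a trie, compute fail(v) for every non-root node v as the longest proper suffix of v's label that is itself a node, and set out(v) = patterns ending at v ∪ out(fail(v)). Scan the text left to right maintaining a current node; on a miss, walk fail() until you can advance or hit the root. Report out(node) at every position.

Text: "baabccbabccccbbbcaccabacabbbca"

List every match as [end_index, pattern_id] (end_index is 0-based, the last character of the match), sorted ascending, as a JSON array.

Build:
Trie (insert patterns):
  0='ε' goto a→3 b→9 c→1
  1='c' goto a→2 b→5 c→14  [P4 ends]
  2='ca' goto ·  [P0 ends]
  3='a' goto a→4 b→15
  4='aa' goto ·  [P1 ends]
  5='cb' goto a→6
  6='cba' goto b→7
  7='cbab' goto c→8
  8='cbabc' goto ·  [P2 ends]
  9='b' goto b→10 c→20
  10='bb' goto b→11
  11='bbb' goto c→12
  12='bbbc' goto a→13
  13='bbbca' goto ·  [P3 ends]
  14='cc' goto ·  [P5 ends]
  15='ab' goto a→16
  16='aba' goto c→17
  17='abac' goto a→18
  18='abaca' goto b→19
  19='abacab' goto ·  [P6 ends]
  20='bc' goto a→21
  21='bca' goto ·  [P7 ends]

Failure links (BFS by depth):
  fail(1) 'c': from fail(0)=0 chase 'c': 0 ⇒ 0;  out={4}∪out(0)={4}
  fail(3) 'a': from fail(0)=0 chase 'a': 0 ⇒ 0;  out=∅∪out(0)=∅
  fail(9) 'b': from fail(0)=0 chase 'b': 0 ⇒ 0;  out=∅∪out(0)=∅
  fail(2) 'ca': from fail(1)=0 chase 'a': 0 ⇒ 3;  out={0}∪out(3)={0}
  fail(4) 'aa': from fail(3)=0 chase 'a': 0 ⇒ 3;  out={1}∪out(3)={1}
  fail(5) 'cb': from fail(1)=0 chase 'b': 0 ⇒ 9;  out=∅∪out(9)=∅
  fail(10) 'bb': from fail(9)=0 chase 'b': 0 ⇒ 9;  out=∅∪out(9)=∅
  fail(14) 'cc': from fail(1)=0 chase 'c': 0 ⇒ 1;  out={5}∪out(1)={4,5}
  fail(15) 'ab': from fail(3)=0 chase 'b': 0 ⇒ 9;  out=∅∪out(9)=∅
  fail(20) 'bc': from fail(9)=0 chase 'c': 0 ⇒ 1;  out=∅∪out(1)={4}
  fail(6) 'cba': from fail(5)=9 chase 'a': 9→0 ⇒ 3;  out=∅∪out(3)=∅
  fail(11) 'bbb': from fail(10)=9 chase 'b': 9 ⇒ 10;  out=∅∪out(10)=∅
  fail(16) 'aba': from fail(15)=9 chase 'a': 9→0 ⇒ 3;  out=∅∪out(3)=∅
  fail(21) 'bca': from fail(20)=1 chase 'a': 1 ⇒ 2;  out={7}∪out(2)={0,7}
  fail(7) 'cbab': from fail(6)=3 chase 'b': 3 ⇒ 15;  out=∅∪out(15)=∅
  fail(12) 'bbbc': from fail(11)=10 chase 'c': 10→9 ⇒ 20;  out=∅∪out(20)={4}
  fail(17) 'abac': from fail(16)=3 chase 'c': 3→0 ⇒ 1;  out=∅∪out(1)={4}
  fail(8) 'cbabc': from fail(7)=15 chase 'c': 15→9 ⇒ 20;  out={2}∪out(20)={2,4}
  fail(13) 'bbbca': from fail(12)=20 chase 'a': 20 ⇒ 21;  out={3}∪out(21)={0,3,7}
  fail(18) 'abaca': from fail(17)=1 chase 'a': 1 ⇒ 2;  out=∅∪out(2)={0}
  fail(19) 'abacab': from fail(18)=2 chase 'b': 2→3 ⇒ 15;  out={6}∪out(15)={6}

Run:
[0] read 'b'  n0⇒n9
[1] read 'a'  n9⇒n3 ·f
[2] read 'a'  n3⇒n4  emit P1@[1:2]
[3] read 'b'  n4⇒n15 ·f
[4] read 'c'  n15⇒n20 ·f  emit P4@[4:4]
[5] read 'c'  n20⇒n14 ·f  emit P4@[5:5],P5@[4:5]
[6] read 'b'  n14⇒n5 ·f
[7] read 'a'  n5⇒n6
[8] read 'b'  n6⇒n7
[9] read 'c'  n7⇒n8  emit P2@[5:9],P4@[9:9]
[10] read 'c'  n8⇒n14 ·f  emit P4@[10:10],P5@[9:10]
[11] read 'c'  n14⇒n14 ·f  emit P4@[11:11],P5@[10:11]
[12] read 'c'  n14⇒n14 ·f  emit P4@[12:12],P5@[11:12]
[13] read 'b'  n14⇒n5 ·f
[14] read 'b'  n5⇒n10 ·f
[15] read 'b'  n10⇒n11
[16] read 'c'  n11⇒n12  emit P4@[16:16]
[17] read 'a'  n12⇒n13  emit P0@[16:17],P3@[13:17],P7@[15:17]
[18] read 'c'  n13⇒n1 ·f  emit P4@[18:18]
[19] read 'c'  n1⇒n14  emit P4@[19:19],P5@[18:19]
[20] read 'a'  n14⇒n2 ·f  emit P0@[19:20]
[21] read 'b'  n2⇒n15 ·f
[22] read 'a'  n15⇒n16
[23] read 'c'  n16⇒n17  emit P4@[23:23]
[24] read 'a'  n17⇒n18  emit P0@[23:24]
[25] read 'b'  n18⇒n19  emit P6@[20:25]
[26] read 'b'  n19⇒n10 ·f
[27] read 'b'  n10⇒n11
[28] read 'c'  n11⇒n12  emit P4@[28:28]
[29] read 'a'  n12⇒n13  emit P0@[28:29],P3@[25:29],P7@[27:29]

Matches: [[2,1],[4,4],[5,4],[5,5],[9,2],[9,4],[10,4],[10,5],[11,4],[11,5],[12,4],[12,5],[16,4],[17,0],[17,3],[17,7],[18,4],[19,4],[19,5],[20,0],[23,4],[24,0],[25,6],[28,4],[29,0],[29,3],[29,7]]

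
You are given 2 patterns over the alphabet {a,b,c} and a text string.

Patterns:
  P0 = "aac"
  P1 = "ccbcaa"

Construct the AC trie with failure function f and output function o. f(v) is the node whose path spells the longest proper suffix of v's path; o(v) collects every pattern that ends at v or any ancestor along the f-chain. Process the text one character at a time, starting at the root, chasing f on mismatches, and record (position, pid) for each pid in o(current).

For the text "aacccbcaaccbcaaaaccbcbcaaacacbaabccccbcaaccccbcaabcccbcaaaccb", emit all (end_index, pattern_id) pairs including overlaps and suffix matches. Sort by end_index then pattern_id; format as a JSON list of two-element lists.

Construct AC machine:
Trie nodes:
  n0 'ε': a→1 c→4
  n1 'a': a→2
  n2 'aa': c→3
  n3 'aac': ·  [P0 ends]
  n4 'c': c→5
  n5 'cc': b→6
  n6 'ccb': c→7
  n7 'ccbc': a→8
  n8 'ccbca': a→9
  n9 'ccbcaa': ·  [P1 ends]

BFS fail/out derivation:
  n1('a'): parent n0 fail=0; on 'a' 0 → fail=0;  out ∅∪∅=∅
  n4('c'): parent n0 fail=0; on 'c' 0 → fail=0;  out ∅∪∅=∅
  n2('aa'): parent n1 fail=0; on 'a' 0 → fail=1;  out ∅∪∅=∅
  n5('cc'): parent n4 fail=0; on 'c' 0 → fail=4;  out ∅∪∅=∅
  n3('aac'): parent n2 fail=1; on 'c' 1→0 → fail=4;  out {0}∪∅={0}
  n6('ccb'): parent n5 fail=4; on 'b' 4→0 → fail=0;  out ∅∪∅=∅
  n7('ccbc'): parent n6 fail=0; on 'c' 0 → fail=4;  out ∅∪∅=∅
  n8('ccbca'): parent n7 fail=4; on 'a' 4→0 → fail=1;  out ∅∪∅=∅
  n9('ccbcaa'): parent n8 fail=1; on 'a' 1 → fail=2;  out {1}∪∅={1}

Run:
pos 0 'a': at 1
pos 1 'a': at 2
pos 2 'c': at 3  ** P0@[0:2]
pos 3 'c': at 5 (fail-walked)
pos 4 'c': at 5 (fail-walked)
pos 5 'b': at 6
pos 6 'c': at 7
pos 7 'a': at 8
pos 8 'a': at 9  ** P1@[3:8]
pos 9 'c': at 3 (fail-walked)  ** P0@[7:9]
pos 10 'c': at 5 (fail-walked)
pos 11 'b': at 6
pos 12 'c': at 7
pos 13 'a': at 8
pos 14 'a': at 9  ** P1@[9:14]
pos 15 'a': at 2 (fail-walked)
pos 16 'a': at 2 (fail-walked)
pos 17 'c': at 3  ** P0@[15:17]
pos 18 'c': at 5 (fail-walked)
pos 19 'b': at 6
pos 20 'c': at 7
pos 21 'b': at 0 (fail-walked)
pos 22 'c': at 4
pos 23 'a': at 1 (fail-walked)
pos 24 'a': at 2
pos 25 'a': at 2 (fail-walked)
pos 26 'c': at 3  ** P0@[24:26]
pos 27 'a': at 1 (fail-walked)
pos 28 'c': at 4 (fail-walked)
pos 29 'b': at 0 (fail-walked)
pos 30 'a': at 1
pos 31 'a': at 2
pos 32 'b': at 0 (fail-walked)
pos 33 'c': at 4
pos 34 'c': at 5
pos 35 'c': at 5 (fail-walked)
pos 36 'c': at 5 (fail-walked)
pos 37 'b': at 6
pos 38 'c': at 7
pos 39 'a': at 8
pos 40 'a': at 9  ** P1@[35:40]
pos 41 'c': at 3 (fail-walked)  ** P0@[39:41]
pos 42 'c': at 5 (fail-walked)
pos 43 'c': at 5 (fail-walked)
pos 44 'c': at 5 (fail-walked)
pos 45 'b': at 6
pos 46 'c': at 7
pos 47 'a': at 8
pos 48 'a': at 9  ** P1@[43:48]
pos 49 'b': at 0 (fail-walked)
pos 50 'c': at 4
pos 51 'c': at 5
pos 52 'c': at 5 (fail-walked)
pos 53 'b': at 6
pos 54 'c': at 7
pos 55 'a': at 8
pos 56 'a': at 9  ** P1@[51:56]
pos 57 'a': at 2 (fail-walked)
pos 58 'c': at 3  ** P0@[56:58]
pos 59 'c': at 5 (fail-walked)
pos 60 'b': at 6

Matches: [[2,0],[8,1],[9,0],[14,1],[17,0],[26,0],[40,1],[41,0],[48,1],[56,1],[58,0]]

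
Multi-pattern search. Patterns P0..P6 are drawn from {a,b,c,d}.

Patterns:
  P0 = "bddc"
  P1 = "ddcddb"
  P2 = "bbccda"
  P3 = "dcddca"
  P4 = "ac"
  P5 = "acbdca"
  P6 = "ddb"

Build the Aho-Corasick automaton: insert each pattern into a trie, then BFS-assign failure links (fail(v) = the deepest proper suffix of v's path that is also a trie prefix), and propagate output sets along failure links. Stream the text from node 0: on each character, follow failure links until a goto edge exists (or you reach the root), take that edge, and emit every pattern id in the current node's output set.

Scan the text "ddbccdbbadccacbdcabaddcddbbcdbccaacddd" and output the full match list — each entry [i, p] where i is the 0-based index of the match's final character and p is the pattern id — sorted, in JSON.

Build automaton:
Trie nodes:
  0='ε' goto a→21 b→1 d→5
  1='b' goto b→11 d→2
  2='bd' goto d→3
  3='bdd' goto c→4
  4='bddc' goto ·  ←P0
  5='d' goto c→16 d→6
  6='dd' goto b→27 c→7
  7='ddc' goto d→8
  8='ddcd' goto d→9
  9='ddcdd' goto b→10
  10='ddcddb' goto ·  ←P1
  11='bb' goto c→12
  12='bbc' goto c→13
  13='bbcc' goto d→14
  14='bbccd' goto a→15
  15='bbccda' goto ·  ←P2
  16='dc' goto d→17
  17='dcd' goto d→18
  18='dcdd' goto c→19
  19='dcddc' goto a→20
  20='dcddca' goto ·  ←P3
  21='a' goto c→22
  22='ac' goto b→23  ←P4
  23='acb' goto d→24
  24='acbd' goto c→25
  25='acbdc' goto a→26
  26='acbdca' goto ·  ←P5
  27='ddb' goto ·  ←P6

BFS fail/out derivation:
  fail(1) 'b': from fail(0)=0 chase 'b': 0 ⇒ 0;  out=∅∪out(0)=∅
  fail(5) 'd': from fail(0)=0 chase 'd': 0 ⇒ 0;  out=∅∪out(0)=∅
  fail(21) 'a': from fail(0)=0 chase 'a': 0 ⇒ 0;  out=∅∪out(0)=∅
  fail(2) 'bd': from fail(1)=0 chase 'd': 0 ⇒ 5;  out=∅∪out(5)=∅
  fail(6) 'dd': from fail(5)=0 chase 'd': 0 ⇒ 5;  out=∅∪out(5)=∅
  fail(11) 'bb': from fail(1)=0 chase 'b': 0 ⇒ 1;  out=∅∪out(1)=∅
  fail(16) 'dc': from fail(5)=0 chase 'c': 0 ⇒ 0;  out=∅∪out(0)=∅
  fail(22) 'ac': from fail(21)=0 chase 'c': 0 ⇒ 0;  out={4}∪out(0)={4}
  fail(3) 'bdd': from fail(2)=5 chase 'd': 5 ⇒ 6;  out=∅∪out(6)=∅
  fail(7) 'ddc': from fail(6)=5 chase 'c': 5 ⇒ 16;  out=∅∪out(16)=∅
  fail(12) 'bbc': from fail(11)=1 chase 'c': 1→0 ⇒ 0;  out=∅∪out(0)=∅
  fail(17) 'dcd': from fail(16)=0 chase 'd': 0 ⇒ 5;  out=∅∪out(5)=∅
  fail(23) 'acb': from fail(22)=0 chase 'b': 0 ⇒ 1;  out=∅∪out(1)=∅
  fail(27) 'ddb': from fail(6)=5 chase 'b': 5→0 ⇒ 1;  out={6}∪out(1)={6}
  fail(4) 'bddc': from fail(3)=6 chase 'c': 6 ⇒ 7;  out={0}∪out(7)={0}
  fail(8) 'ddcd': from fail(7)=16 chase 'd': 16 ⇒ 17;  out=∅∪out(17)=∅
  fail(13) 'bbcc': from fail(12)=0 chase 'c': 0 ⇒ 0;  out=∅∪out(0)=∅
  fail(18) 'dcdd': from fail(17)=5 chase 'd': 5 ⇒ 6;  out=∅∪out(6)=∅
  fail(24) 'acbd': from fail(23)=1 chase 'd': 1 ⇒ 2;  out=∅∪out(2)=∅
  fail(9) 'ddcdd': from fail(8)=17 chase 'd': 17 ⇒ 18;  out=∅∪out(18)=∅
  fail(14) 'bbccd': from fail(13)=0 chase 'd': 0 ⇒ 5;  out=∅∪out(5)=∅
  fail(19) 'dcddc': from fail(18)=6 chase 'c': 6 ⇒ 7;  out=∅∪out(7)=∅
  fail(25) 'acbdc': from fail(24)=2 chase 'c': 2→5 ⇒ 16;  out=∅∪out(16)=∅
  fail(10) 'ddcddb': from fail(9)=18 chase 'b': 18→6 ⇒ 27;  out={1}∪out(27)={1,6}
  fail(15) 'bbccda': from fail(14)=5 chase 'a': 5→0 ⇒ 21;  out={2}∪out(21)={2}
  fail(20) 'dcddca': from fail(19)=7 chase 'a': 7→16→0 ⇒ 21;  out={3}∪out(21)={3}
  fail(26) 'acbdca': from fail(25)=16 chase 'a': 16→0 ⇒ 21;  out={5}∪out(21)={5}

Run:
pos 0 'd': at 5
pos 1 'd': at 6
pos 2 'b': at 27  emit P6@[0:2]
pos 3 'c': at 0 ·f
pos 4 'c': at 0
pos 5 'd': at 5
pos 6 'b': at 1 ·f
pos 7 'b': at 11
pos 8 'a': at 21 ·f
pos 9 'd': at 5 ·f
pos 10 'c': at 16
pos 11 'c': at 0 ·f
pos 12 'a': at 21
pos 13 'c': at 22  emit P4@[12:13]
pos 14 'b': at 23
pos 15 'd': at 24
pos 16 'c': at 25
pos 17 'a': at 26  emit P5@[12:17]
pos 18 'b': at 1 ·f
pos 19 'a': at 21 ·f
pos 20 'd': at 5 ·f
pos 21 'd': at 6
pos 22 'c': at 7
pos 23 'd': at 8
pos 24 'd': at 9
pos 25 'b': at 10  emit P1@[20:25],P6@[23:25]
pos 26 'b': at 11 ·f
pos 27 'c': at 12
pos 28 'd': at 5 ·f
pos 29 'b': at 1 ·f
pos 30 'c': at 0 ·f
pos 31 'c': at 0
pos 32 'a': at 21
pos 33 'a': at 21 ·f
pos 34 'c': at 22  emit P4@[33:34]
pos 35 'd': at 5 ·f
pos 36 'd': at 6
pos 37 'd': at 6 ·f

Result: [[2,6],[13,4],[17,5],[25,1],[25,6],[34,4]]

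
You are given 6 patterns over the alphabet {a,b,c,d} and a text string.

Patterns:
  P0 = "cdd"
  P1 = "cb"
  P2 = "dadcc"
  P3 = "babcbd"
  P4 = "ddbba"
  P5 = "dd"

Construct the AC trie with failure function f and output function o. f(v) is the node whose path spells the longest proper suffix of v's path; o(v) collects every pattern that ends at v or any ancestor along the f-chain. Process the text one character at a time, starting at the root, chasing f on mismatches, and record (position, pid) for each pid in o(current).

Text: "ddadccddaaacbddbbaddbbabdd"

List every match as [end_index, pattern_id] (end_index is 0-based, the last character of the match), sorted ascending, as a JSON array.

Construct AC machine:
Trie (insert patterns):
  n0 'ε': b→10 c→1 d→5
  n1 'c': b→4 d→2
  n2 'cd': d→3
  n3 'cdd': ·  ←P0
  n4 'cb': ·  ←P1
  n5 'd': a→6 d→16
  n6 'da': d→7
  n7 'dad': c→8
  n8 'dadc': c→9
  n9 'dadcc': ·  ←P2
  n10 'b': a→11
  n11 'ba': b→12
  n12 'bab': c→13
  n13 'babc': b→14
  n14 'babcb': d→15
  n15 'babcbd': ·  ←P3
  n16 'dd': b→17  ←P5
  n17 'ddb': b→18
  n18 'ddbb': a→19
  n19 'ddbba': ·  ←P4

Failure links (BFS by depth):
  fail(1) 'c': from fail(0)=0 chase 'c': 0 ⇒ 0;  out=∅∪out(0)=∅
  fail(5) 'd': from fail(0)=0 chase 'd': 0 ⇒ 0;  out=∅∪out(0)=∅
  fail(10) 'b': from fail(0)=0 chase 'b': 0 ⇒ 0;  out=∅∪out(0)=∅
  fail(2) 'cd': from fail(1)=0 chase 'd': 0 ⇒ 5;  out=∅∪out(5)=∅
  fail(4) 'cb': from fail(1)=0 chase 'b': 0 ⇒ 10;  out={1}∪out(10)={1}
  fail(6) 'da': from fail(5)=0 chase 'a': 0 ⇒ 0;  out=∅∪out(0)=∅
  fail(11) 'ba': from fail(10)=0 chase 'a': 0 ⇒ 0;  out=∅∪out(0)=∅
  fail(16) 'dd': from fail(5)=0 chase 'd': 0 ⇒ 5;  out={5}∪out(5)={5}
  fail(3) 'cdd': from fail(2)=5 chase 'd': 5 ⇒ 16;  out={0}∪out(16)={0,5}
  fail(7) 'dad': from fail(6)=0 chase 'd': 0 ⇒ 5;  out=∅∪out(5)=∅
  fail(12) 'bab': from fail(11)=0 chase 'b': 0 ⇒ 10;  out=∅∪out(10)=∅
  fail(17) 'ddb': from fail(16)=5 chase 'b': 5→0 ⇒ 10;  out=∅∪out(10)=∅
  fail(8) 'dadc': from fail(7)=5 chase 'c': 5→0 ⇒ 1;  out=∅∪out(1)=∅
  fail(13) 'babc': from fail(12)=10 chase 'c': 10→0 ⇒ 1;  out=∅∪out(1)=∅
  fail(18) 'ddbb': from fail(17)=10 chase 'b': 10→0 ⇒ 10;  out=∅∪out(10)=∅
  fail(9) 'dadcc': from fail(8)=1 chase 'c': 1→0 ⇒ 1;  out={2}∪out(1)={2}
  fail(14) 'babcb': from fail(13)=1 chase 'b': 1 ⇒ 4;  out=∅∪out(4)={1}
  fail(19) 'ddbba': from fail(18)=10 chase 'a': 10 ⇒ 11;  out={4}∪out(11)={4}
  fail(15) 'babcbd': from fail(14)=4 chase 'd': 4→10→0 ⇒ 5;  out={3}∪out(5)={3}

Scan:
i=0 'd': node 0→5
i=1 'd': node 5→16  ** P5@[0:1]
i=2 'a': node 16→6 (via fail)
i=3 'd': node 6→7
i=4 'c': node 7→8
i=5 'c': node 8→9  ** P2@[1:5]
i=6 'd': node 9→2 (via fail)
i=7 'd': node 2→3  ** P0@[5:7],P5@[6:7]
i=8 'a': node 3→6 (via fail)
i=9 'a': node 6→0 (via fail)
i=10 'a': node 0→0
i=11 'c': node 0→1
i=12 'b': node 1→4  ** P1@[11:12]
i=13 'd': node 4→5 (via fail)
i=14 'd': node 5→16  ** P5@[13:14]
i=15 'b': node 16→17
i=16 'b': node 17→18
i=17 'a': node 18→19  ** P4@[13:17]
i=18 'd': node 19→5 (via fail)
i=19 'd': node 5→16  ** P5@[18:19]
i=20 'b': node 16→17
i=21 'b': node 17→18
i=22 'a': node 18→19  ** P4@[18:22]
i=23 'b': node 19→12 (via fail)
i=24 'd': node 12→5 (via fail)
i=25 'd': node 5→16  ** P5@[24:25]

Result: [[1,5],[5,2],[7,0],[7,5],[12,1],[14,5],[17,4],[19,5],[22,4],[25,5]]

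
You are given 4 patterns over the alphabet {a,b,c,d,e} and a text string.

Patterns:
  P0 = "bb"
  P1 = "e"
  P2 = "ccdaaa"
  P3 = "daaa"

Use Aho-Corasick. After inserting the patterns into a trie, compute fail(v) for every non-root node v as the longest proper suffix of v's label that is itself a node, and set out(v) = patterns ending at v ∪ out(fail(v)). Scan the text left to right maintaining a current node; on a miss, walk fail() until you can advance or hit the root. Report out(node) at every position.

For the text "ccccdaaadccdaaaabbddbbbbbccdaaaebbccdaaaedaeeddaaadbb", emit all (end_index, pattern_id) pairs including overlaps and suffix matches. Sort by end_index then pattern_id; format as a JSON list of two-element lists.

Build:
Trie (insert patterns):
  0='ε' goto b→1 c→4 d→10 e→3
  1='b' goto b→2
  2='bb' goto ·  [P0 ends]
  3='e' goto ·  [P1 ends]
  4='c' goto c→5
  5='cc' goto d→6
  6='ccd' goto a→7
  7='ccda' goto a→8
  8='ccdaa' goto a→9
  9='ccdaaa' goto ·  [P2 ends]
  10='d' goto a→11
  11='da' goto a→12
  12='daa' goto a→13
  13='daaa' goto ·  [P3 ends]

BFS fail/out derivation:
  n1('b'): parent n0 fail=0; on 'b' 0 → fail=0;  out ∅∪∅=∅
  n3('e'): parent n0 fail=0; on 'e' 0 → fail=0;  out {1}∪∅={1}
  n4('c'): parent n0 fail=0; on 'c' 0 → fail=0;  out ∅∪∅=∅
  n10('d'): parent n0 fail=0; on 'd' 0 → fail=0;  out ∅∪∅=∅
  n2('bb'): parent n1 fail=0; on 'b' 0 → fail=1;  out {0}∪∅={0}
  n5('cc'): parent n4 fail=0; on 'c' 0 → fail=4;  out ∅∪∅=∅
  n11('da'): parent n10 fail=0; on 'a' 0 → fail=0;  out ∅∪∅=∅
  n6('ccd'): parent n5 fail=4; on 'd' 4→0 → fail=10;  out ∅∪∅=∅
  n12('daa'): parent n11 fail=0; on 'a' 0 → fail=0;  out ∅∪∅=∅
  n7('ccda'): parent n6 fail=10; on 'a' 10 → fail=11;  out ∅∪∅=∅
  n13('daaa'): parent n12 fail=0; on 'a' 0 → fail=0;  out {3}∪∅={3}
  n8('ccdaa'): parent n7 fail=11; on 'a' 11 → fail=12;  out ∅∪∅=∅
  n9('ccdaaa'): parent n8 fail=12; on 'a' 12 → fail=13;  out {2}∪{3}={2,3}

Scan:
i=0 'c': node 0→4
i=1 'c': node 4→5
i=2 'c': node 5→5 (fail-walked)
i=3 'c': node 5→5 (fail-walked)
i=4 'd': node 5→6
i=5 'a': node 6→7
i=6 'a': node 7→8
i=7 'a': node 8→9  emit P2@[2:7],P3@[4:7]
i=8 'd': node 9→10 (fail-walked)
i=9 'c': node 10→4 (fail-walked)
i=10 'c': node 4→5
i=11 'd': node 5→6
i=12 'a': node 6→7
i=13 'a': node 7→8
i=14 'a': node 8→9  emit P2@[9:14],P3@[11:14]
i=15 'a': node 9→0 (fail-walked)
i=16 'b': node 0→1
i=17 'b': node 1→2  emit P0@[16:17]
i=18 'd': node 2→10 (fail-walked)
i=19 'd': node 10→10 (fail-walked)
i=20 'b': node 10→1 (fail-walked)
i=21 'b': node 1→2  emit P0@[20:21]
i=22 'b': node 2→2 (fail-walked)  emit P0@[21:22]
i=23 'b': node 2→2 (fail-walked)  emit P0@[22:23]
i=24 'b': node 2→2 (fail-walked)  emit P0@[23:24]
i=25 'c': node 2→4 (fail-walked)
i=26 'c': node 4→5
i=27 'd': node 5→6
i=28 'a': node 6→7
i=29 'a': node 7→8
i=30 'a': node 8→9  emit P2@[25:30],P3@[27:30]
i=31 'e': node 9→3 (fail-walked)  emit P1@[31:31]
i=32 'b': node 3→1 (fail-walked)
i=33 'b': node 1→2  emit P0@[32:33]
i=34 'c': node 2→4 (fail-walked)
i=35 'c': node 4→5
i=36 'd': node 5→6
i=37 'a': node 6→7
i=38 'a': node 7→8
i=39 'a': node 8→9  emit P2@[34:39],P3@[36:39]
i=40 'e': node 9→3 (fail-walked)  emit P1@[40:40]
i=41 'd': node 3→10 (fail-walked)
i=42 'a': node 10→11
i=43 'e': node 11→3 (fail-walked)  emit P1@[43:43]
i=44 'e': node 3→3 (fail-walked)  emit P1@[44:44]
i=45 'd': node 3→10 (fail-walked)
i=46 'd': node 10→10 (fail-walked)
i=47 'a': node 10→11
i=48 'a': node 11→12
i=49 'a': node 12→13  emit P3@[46:49]
i=50 'd': node 13→10 (fail-walked)
i=51 'b': node 10→1 (fail-walked)
i=52 'b': node 1→2  emit P0@[51:52]

Result: [[7,2],[7,3],[14,2],[14,3],[17,0],[21,0],[22,0],[23,0],[24,0],[30,2],[30,3],[31,1],[33,0],[39,2],[39,3],[40,1],[43,1],[44,1],[49,3],[52,0]]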